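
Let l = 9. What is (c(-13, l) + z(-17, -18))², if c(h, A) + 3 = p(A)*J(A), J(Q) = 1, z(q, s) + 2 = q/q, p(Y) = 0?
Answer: 16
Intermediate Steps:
z(q, s) = -1 (z(q, s) = -2 + q/q = -2 + 1 = -1)
c(h, A) = -3 (c(h, A) = -3 + 0*1 = -3 + 0 = -3)
(c(-13, l) + z(-17, -18))² = (-3 - 1)² = (-4)² = 16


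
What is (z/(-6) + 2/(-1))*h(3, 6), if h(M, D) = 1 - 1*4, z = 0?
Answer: 6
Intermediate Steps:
h(M, D) = -3 (h(M, D) = 1 - 4 = -3)
(z/(-6) + 2/(-1))*h(3, 6) = (0/(-6) + 2/(-1))*(-3) = (0*(-1/6) + 2*(-1))*(-3) = (0 - 2)*(-3) = -2*(-3) = 6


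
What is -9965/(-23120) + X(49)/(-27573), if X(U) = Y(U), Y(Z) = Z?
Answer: 7818059/18213936 ≈ 0.42923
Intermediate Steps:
X(U) = U
-9965/(-23120) + X(49)/(-27573) = -9965/(-23120) + 49/(-27573) = -9965*(-1/23120) + 49*(-1/27573) = 1993/4624 - 7/3939 = 7818059/18213936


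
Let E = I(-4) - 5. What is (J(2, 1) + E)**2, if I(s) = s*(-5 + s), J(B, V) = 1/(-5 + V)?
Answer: 15129/16 ≈ 945.56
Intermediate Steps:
E = 31 (E = -4*(-5 - 4) - 5 = -4*(-9) - 5 = 36 - 5 = 31)
(J(2, 1) + E)**2 = (1/(-5 + 1) + 31)**2 = (1/(-4) + 31)**2 = (-1/4 + 31)**2 = (123/4)**2 = 15129/16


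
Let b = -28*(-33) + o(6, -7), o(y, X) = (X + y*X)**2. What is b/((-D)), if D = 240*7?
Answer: -95/48 ≈ -1.9792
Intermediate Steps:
o(y, X) = (X + X*y)**2
b = 3325 (b = -28*(-33) + (-7)**2*(1 + 6)**2 = 924 + 49*7**2 = 924 + 49*49 = 924 + 2401 = 3325)
D = 1680
b/((-D)) = 3325/((-1*1680)) = 3325/(-1680) = 3325*(-1/1680) = -95/48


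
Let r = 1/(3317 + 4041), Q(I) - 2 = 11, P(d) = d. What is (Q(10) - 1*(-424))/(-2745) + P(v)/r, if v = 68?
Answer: 1373443843/2745 ≈ 5.0034e+5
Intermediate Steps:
Q(I) = 13 (Q(I) = 2 + 11 = 13)
r = 1/7358 ≈ 0.00013591
(Q(10) - 1*(-424))/(-2745) + P(v)/r = (13 - 1*(-424))/(-2745) + 68/(1/7358) = (13 + 424)*(-1/2745) + 68*7358 = 437*(-1/2745) + 500344 = -437/2745 + 500344 = 1373443843/2745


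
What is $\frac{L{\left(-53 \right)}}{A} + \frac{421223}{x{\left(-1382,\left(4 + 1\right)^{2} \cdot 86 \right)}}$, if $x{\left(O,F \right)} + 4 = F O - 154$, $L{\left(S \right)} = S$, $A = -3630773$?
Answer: $- \frac{1529207608105}{10788689477034} \approx -0.14174$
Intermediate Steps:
$x{\left(O,F \right)} = -158 + F O$ ($x{\left(O,F \right)} = -4 + \left(F O - 154\right) = -4 + \left(-154 + F O\right) = -158 + F O$)
$\frac{L{\left(-53 \right)}}{A} + \frac{421223}{x{\left(-1382,\left(4 + 1\right)^{2} \cdot 86 \right)}} = - \frac{53}{-3630773} + \frac{421223}{-158 + \left(4 + 1\right)^{2} \cdot 86 \left(-1382\right)} = \left(-53\right) \left(- \frac{1}{3630773}\right) + \frac{421223}{-158 + 5^{2} \cdot 86 \left(-1382\right)} = \frac{53}{3630773} + \frac{421223}{-158 + 25 \cdot 86 \left(-1382\right)} = \frac{53}{3630773} + \frac{421223}{-158 + 2150 \left(-1382\right)} = \frac{53}{3630773} + \frac{421223}{-158 - 2971300} = \frac{53}{3630773} + \frac{421223}{-2971458} = \frac{53}{3630773} + 421223 \left(- \frac{1}{2971458}\right) = \frac{53}{3630773} - \frac{421223}{2971458} = - \frac{1529207608105}{10788689477034}$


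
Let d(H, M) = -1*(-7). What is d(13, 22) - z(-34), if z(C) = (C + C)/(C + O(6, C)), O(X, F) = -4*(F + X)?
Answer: 307/39 ≈ 7.8718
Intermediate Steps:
O(X, F) = -4*F - 4*X
d(H, M) = 7
z(C) = 2*C/(-24 - 3*C) (z(C) = (C + C)/(C + (-4*C - 4*6)) = (2*C)/(C + (-4*C - 24)) = (2*C)/(C + (-24 - 4*C)) = (2*C)/(-24 - 3*C) = 2*C/(-24 - 3*C))
d(13, 22) - z(-34) = 7 - (-2)*(-34)/(24 + 3*(-34)) = 7 - (-2)*(-34)/(24 - 102) = 7 - (-2)*(-34)/(-78) = 7 - (-2)*(-34)*(-1)/78 = 7 - 1*(-34/39) = 7 + 34/39 = 307/39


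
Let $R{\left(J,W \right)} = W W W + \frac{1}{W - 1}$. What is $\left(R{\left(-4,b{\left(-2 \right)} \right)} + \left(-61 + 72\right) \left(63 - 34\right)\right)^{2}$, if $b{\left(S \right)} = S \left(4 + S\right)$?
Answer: $\frac{1623076}{25} \approx 64923.0$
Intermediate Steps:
$R{\left(J,W \right)} = W^{3} + \frac{1}{-1 + W}$ ($R{\left(J,W \right)} = W^{2} W + \frac{1}{-1 + W} = W^{3} + \frac{1}{-1 + W}$)
$\left(R{\left(-4,b{\left(-2 \right)} \right)} + \left(-61 + 72\right) \left(63 - 34\right)\right)^{2} = \left(\frac{1 + \left(- 2 \left(4 - 2\right)\right)^{4} - \left(- 2 \left(4 - 2\right)\right)^{3}}{-1 - 2 \left(4 - 2\right)} + \left(-61 + 72\right) \left(63 - 34\right)\right)^{2} = \left(\frac{1 + \left(\left(-2\right) 2\right)^{4} - \left(\left(-2\right) 2\right)^{3}}{-1 - 4} + 11 \cdot 29\right)^{2} = \left(\frac{1 + \left(-4\right)^{4} - \left(-4\right)^{3}}{-1 - 4} + 319\right)^{2} = \left(\frac{1 + 256 - -64}{-5} + 319\right)^{2} = \left(- \frac{1 + 256 + 64}{5} + 319\right)^{2} = \left(\left(- \frac{1}{5}\right) 321 + 319\right)^{2} = \left(- \frac{321}{5} + 319\right)^{2} = \left(\frac{1274}{5}\right)^{2} = \frac{1623076}{25}$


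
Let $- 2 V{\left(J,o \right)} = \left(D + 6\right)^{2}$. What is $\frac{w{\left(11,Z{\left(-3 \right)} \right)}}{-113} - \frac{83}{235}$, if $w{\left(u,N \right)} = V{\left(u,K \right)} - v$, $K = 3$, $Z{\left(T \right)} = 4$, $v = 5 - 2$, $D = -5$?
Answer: $- \frac{17113}{53110} \approx -0.32222$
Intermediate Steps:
$v = 3$
$V{\left(J,o \right)} = - \frac{1}{2}$ ($V{\left(J,o \right)} = - \frac{\left(-5 + 6\right)^{2}}{2} = - \frac{1^{2}}{2} = \left(- \frac{1}{2}\right) 1 = - \frac{1}{2}$)
$w{\left(u,N \right)} = - \frac{7}{2}$ ($w{\left(u,N \right)} = - \frac{1}{2} - 3 = - \frac{7}{2}$)
$\frac{w{\left(11,Z{\left(-3 \right)} \right)}}{-113} - \frac{83}{235} = - \frac{7}{2 \left(-113\right)} - \frac{83}{235} = \left(- \frac{7}{2}\right) \left(- \frac{1}{113}\right) - \frac{83}{235} = \frac{7}{226} - \frac{83}{235} = - \frac{17113}{53110}$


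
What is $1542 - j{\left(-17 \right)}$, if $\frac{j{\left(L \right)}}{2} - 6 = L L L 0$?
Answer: $1530$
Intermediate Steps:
$j{\left(L \right)} = 12$ ($j{\left(L \right)} = 12 + 2 L L L 0 = 12 + 2 L^{2} L 0 = 12 + 2 L^{3} \cdot 0 = 12 + 2 \cdot 0 = 12 + 0 = 12$)
$1542 - j{\left(-17 \right)} = 1542 - 12 = 1530$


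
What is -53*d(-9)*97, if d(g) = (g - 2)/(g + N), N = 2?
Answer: -56551/7 ≈ -8078.7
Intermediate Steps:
d(g) = (-2 + g)/(2 + g) (d(g) = (g - 2)/(g + 2) = (-2 + g)/(2 + g))
-53*d(-9)*97 = -53*(-2 - 9)/(2 - 9)*97 = -53*(-11)/(-7)*97 = -(-53)*(-11)/7*97 = -53*11/7*97 = -583/7*97 = -56551/7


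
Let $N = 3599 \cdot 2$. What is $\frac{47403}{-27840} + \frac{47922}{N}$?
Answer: $\frac{165490281}{33398720} \approx 4.955$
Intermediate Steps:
$N = 7198$
$\frac{47403}{-27840} + \frac{47922}{N} = \frac{47403}{-27840} + \frac{47922}{7198} = 47403 \left(- \frac{1}{27840}\right) + 47922 \cdot \frac{1}{7198} = - \frac{15801}{9280} + \frac{23961}{3599} = \frac{165490281}{33398720}$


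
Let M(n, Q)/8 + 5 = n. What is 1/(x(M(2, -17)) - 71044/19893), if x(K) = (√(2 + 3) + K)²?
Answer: 228506693577/127387495238041 + 18995109552*√5/127387495238041 ≈ 0.0021272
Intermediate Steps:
M(n, Q) = -40 + 8*n
x(K) = (K + √5)² (x(K) = (√5 + K)² = (K + √5)²)
1/(x(M(2, -17)) - 71044/19893) = 1/(((-40 + 8*2) + √5)² - 71044/19893) = 1/(((-40 + 16) + √5)² - 71044*1/19893) = 1/((-24 + √5)² - 71044/19893) = 1/(-71044/19893 + (-24 + √5)²)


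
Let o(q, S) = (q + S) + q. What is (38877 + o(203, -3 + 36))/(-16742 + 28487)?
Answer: 39316/11745 ≈ 3.3475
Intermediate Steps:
o(q, S) = S + 2*q (o(q, S) = (S + q) + q = S + 2*q)
(38877 + o(203, -3 + 36))/(-16742 + 28487) = (38877 + ((-3 + 36) + 2*203))/(-16742 + 28487) = (38877 + (33 + 406))/11745 = (38877 + 439)*(1/11745) = 39316*(1/11745) = 39316/11745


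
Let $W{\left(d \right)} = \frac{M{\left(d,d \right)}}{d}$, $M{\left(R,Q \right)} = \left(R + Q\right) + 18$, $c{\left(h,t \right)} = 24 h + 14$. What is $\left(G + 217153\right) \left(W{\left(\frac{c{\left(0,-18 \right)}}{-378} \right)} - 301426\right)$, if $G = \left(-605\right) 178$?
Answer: $-33047974330$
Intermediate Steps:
$c{\left(h,t \right)} = 14 + 24 h$
$G = -107690$
$M{\left(R,Q \right)} = 18 + Q + R$ ($M{\left(R,Q \right)} = \left(Q + R\right) + 18 = 18 + Q + R$)
$W{\left(d \right)} = \frac{18 + 2 d}{d}$ ($W{\left(d \right)} = \frac{18 + d + d}{d} = \frac{18 + 2 d}{d}$)
$\left(G + 217153\right) \left(W{\left(\frac{c{\left(0,-18 \right)}}{-378} \right)} - 301426\right) = \left(-107690 + 217153\right) \left(\left(2 + \frac{18}{\left(14 + 24 \cdot 0\right) \frac{1}{-378}}\right) - 301426\right) = 109463 \left(\left(2 + \frac{18}{\left(14 + 0\right) \left(- \frac{1}{378}\right)}\right) - 301426\right) = 109463 \left(\left(2 + \frac{18}{14 \left(- \frac{1}{378}\right)}\right) - 301426\right) = 109463 \left(\left(2 + \frac{18}{- \frac{1}{27}}\right) - 301426\right) = 109463 \left(\left(2 + 18 \left(-27\right)\right) - 301426\right) = 109463 \left(\left(2 - 486\right) - 301426\right) = 109463 \left(-484 - 301426\right) = 109463 \left(-301910\right) = -33047974330$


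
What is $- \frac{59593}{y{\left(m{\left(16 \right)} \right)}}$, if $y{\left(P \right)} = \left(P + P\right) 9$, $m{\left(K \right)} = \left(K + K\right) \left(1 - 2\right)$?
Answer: $\frac{59593}{576} \approx 103.46$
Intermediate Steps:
$m{\left(K \right)} = - 2 K$ ($m{\left(K \right)} = 2 K \left(-1\right) = - 2 K$)
$y{\left(P \right)} = 18 P$ ($y{\left(P \right)} = 2 P 9 = 18 P$)
$- \frac{59593}{y{\left(m{\left(16 \right)} \right)}} = - \frac{59593}{18 \left(\left(-2\right) 16\right)} = - \frac{59593}{18 \left(-32\right)} = - \frac{59593}{-576} = \left(-59593\right) \left(- \frac{1}{576}\right) = \frac{59593}{576}$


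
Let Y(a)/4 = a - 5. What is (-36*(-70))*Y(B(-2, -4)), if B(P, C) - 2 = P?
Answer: -50400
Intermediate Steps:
B(P, C) = 2 + P
Y(a) = -20 + 4*a (Y(a) = 4*(a - 5) = 4*(-5 + a) = -20 + 4*a)
(-36*(-70))*Y(B(-2, -4)) = (-36*(-70))*(-20 + 4*(2 - 2)) = 2520*(-20 + 4*0) = 2520*(-20 + 0) = 2520*(-20) = -50400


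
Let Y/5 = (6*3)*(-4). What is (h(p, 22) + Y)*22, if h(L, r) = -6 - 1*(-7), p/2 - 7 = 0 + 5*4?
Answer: -7898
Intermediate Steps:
p = 54 (p = 14 + 2*(0 + 5*4) = 14 + 2*(0 + 20) = 14 + 2*20 = 14 + 40 = 54)
Y = -360 (Y = 5*((6*3)*(-4)) = 5*(18*(-4)) = 5*(-72) = -360)
h(L, r) = 1 (h(L, r) = -6 + 7 = 1)
(h(p, 22) + Y)*22 = (1 - 360)*22 = -359*22 = -7898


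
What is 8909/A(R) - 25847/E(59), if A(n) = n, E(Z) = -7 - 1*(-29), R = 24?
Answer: -212165/264 ≈ -803.66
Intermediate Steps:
E(Z) = 22 (E(Z) = -7 + 29 = 22)
8909/A(R) - 25847/E(59) = 8909/24 - 25847/22 = -212165/264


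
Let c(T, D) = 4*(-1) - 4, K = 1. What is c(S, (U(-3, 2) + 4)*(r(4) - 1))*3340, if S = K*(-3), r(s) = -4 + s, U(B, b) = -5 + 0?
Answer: -26720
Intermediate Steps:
U(B, b) = -5
S = -3 (S = 1*(-3) = -3)
c(T, D) = -8 (c(T, D) = -4 - 4 = -8)
c(S, (U(-3, 2) + 4)*(r(4) - 1))*3340 = -8*3340 = -26720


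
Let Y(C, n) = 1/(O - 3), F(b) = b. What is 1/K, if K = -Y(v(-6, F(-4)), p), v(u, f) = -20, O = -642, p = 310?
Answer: 645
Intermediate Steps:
Y(C, n) = -1/645 (Y(C, n) = 1/(-642 - 3) = 1/(-645) = -1/645)
K = 1/645 (K = -1*(-1/645) = 1/645 ≈ 0.0015504)
1/K = 1/(1/645) = 645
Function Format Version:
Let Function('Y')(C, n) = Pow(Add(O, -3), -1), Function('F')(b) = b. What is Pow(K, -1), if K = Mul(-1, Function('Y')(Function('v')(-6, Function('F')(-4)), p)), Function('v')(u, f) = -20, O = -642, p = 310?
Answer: 645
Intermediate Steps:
Function('Y')(C, n) = Rational(-1, 645) (Function('Y')(C, n) = Pow(Add(-642, -3), -1) = Pow(-645, -1) = Rational(-1, 645))
K = Rational(1, 645) (K = Mul(-1, Rational(-1, 645)) = Rational(1, 645) ≈ 0.0015504)
Pow(K, -1) = Pow(Rational(1, 645), -1) = 645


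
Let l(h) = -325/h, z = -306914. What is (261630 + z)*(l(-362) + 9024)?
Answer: -73971708346/181 ≈ -4.0868e+8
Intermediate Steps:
(261630 + z)*(l(-362) + 9024) = (261630 - 306914)*(-325/(-362) + 9024) = -45284*(-325*(-1/362) + 9024) = -45284*(325/362 + 9024) = -45284*3267013/362 = -73971708346/181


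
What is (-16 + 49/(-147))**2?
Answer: 2401/9 ≈ 266.78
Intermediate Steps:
(-16 + 49/(-147))**2 = (-16 + 49*(-1/147))**2 = (-16 - 1/3)**2 = (-49/3)**2 = 2401/9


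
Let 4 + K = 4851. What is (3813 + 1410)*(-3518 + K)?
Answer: 6941367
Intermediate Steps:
K = 4847 (K = -4 + 4851 = 4847)
(3813 + 1410)*(-3518 + K) = (3813 + 1410)*(-3518 + 4847) = 5223*1329 = 6941367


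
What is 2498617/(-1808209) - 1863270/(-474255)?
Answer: 16179259097/6352238217 ≈ 2.5470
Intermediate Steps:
2498617/(-1808209) - 1863270/(-474255) = 2498617*(-1/1808209) - 1863270*(-1/474255) = -2498617/1808209 + 13802/3513 = 16179259097/6352238217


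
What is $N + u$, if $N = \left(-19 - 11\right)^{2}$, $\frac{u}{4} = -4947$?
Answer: $-18888$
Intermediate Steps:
$u = -19788$ ($u = 4 \left(-4947\right) = -19788$)
$N = 900$ ($N = \left(-30\right)^{2} = 900$)
$N + u = 900 - 19788 = -18888$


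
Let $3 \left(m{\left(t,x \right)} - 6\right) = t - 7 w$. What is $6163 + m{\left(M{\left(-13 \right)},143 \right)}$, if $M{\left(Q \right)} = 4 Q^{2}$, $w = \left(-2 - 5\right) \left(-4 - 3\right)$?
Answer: $6280$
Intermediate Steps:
$w = 49$ ($w = \left(-7\right) \left(-7\right) = 49$)
$m{\left(t,x \right)} = - \frac{325}{3} + \frac{t}{3}$ ($m{\left(t,x \right)} = 6 + \frac{t - 343}{3} = 6 + \frac{-343 + t}{3} = 6 + \left(- \frac{343}{3} + \frac{t}{3}\right) = - \frac{325}{3} + \frac{t}{3}$)
$6163 + m{\left(M{\left(-13 \right)},143 \right)} = 6163 - \left(\frac{325}{3} - \frac{4 \left(-13\right)^{2}}{3}\right) = 6163 - \left(\frac{325}{3} - \frac{4 \cdot 169}{3}\right) = 6163 + \left(- \frac{325}{3} + \frac{1}{3} \cdot 676\right) = 6163 + \left(- \frac{325}{3} + \frac{676}{3}\right) = 6163 + 117 = 6280$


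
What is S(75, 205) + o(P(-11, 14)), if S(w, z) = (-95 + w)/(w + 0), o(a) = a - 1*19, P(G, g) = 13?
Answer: -94/15 ≈ -6.2667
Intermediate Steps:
o(a) = -19 + a (o(a) = a - 19 = -19 + a)
S(w, z) = (-95 + w)/w
S(75, 205) + o(P(-11, 14)) = (-95 + 75)/75 + (-19 + 13) = (1/75)*(-20) - 6 = -4/15 - 6 = -94/15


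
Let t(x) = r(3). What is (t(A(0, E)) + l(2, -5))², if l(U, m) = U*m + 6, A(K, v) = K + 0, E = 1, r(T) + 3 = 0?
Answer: 49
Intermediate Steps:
r(T) = -3 (r(T) = -3 + 0 = -3)
A(K, v) = K
t(x) = -3
l(U, m) = 6 + U*m
(t(A(0, E)) + l(2, -5))² = (-3 + (6 + 2*(-5)))² = (-3 + (6 - 10))² = (-3 - 4)² = (-7)² = 49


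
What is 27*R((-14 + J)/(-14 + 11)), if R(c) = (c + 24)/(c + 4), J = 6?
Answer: 108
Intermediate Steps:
R(c) = (24 + c)/(4 + c)
27*R((-14 + J)/(-14 + 11)) = 27*((24 + (-14 + 6)/(-14 + 11))/(4 + (-14 + 6)/(-14 + 11))) = 27*((24 - 8/(-3))/(4 - 8/(-3))) = 27*((24 - 8*(-⅓))/(4 - 8*(-⅓))) = 27*((24 + 8/3)/(4 + 8/3)) = 27*((80/3)/(20/3)) = 27*((3/20)*(80/3)) = 27*4 = 108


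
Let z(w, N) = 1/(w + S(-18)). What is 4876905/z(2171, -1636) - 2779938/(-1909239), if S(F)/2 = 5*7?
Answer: 6955449388222011/636413 ≈ 1.0929e+10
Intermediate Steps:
S(F) = 70 (S(F) = 2*(5*7) = 2*35 = 70)
z(w, N) = 1/(70 + w) (z(w, N) = 1/(w + 70) = 1/(70 + w))
4876905/z(2171, -1636) - 2779938/(-1909239) = 4876905/(1/(70 + 2171)) - 2779938/(-1909239) = 4876905/(1/2241) - 2779938*(-1/1909239) = 4876905/(1/2241) + 926646/636413 = 4876905*2241 + 926646/636413 = 10929144105 + 926646/636413 = 6955449388222011/636413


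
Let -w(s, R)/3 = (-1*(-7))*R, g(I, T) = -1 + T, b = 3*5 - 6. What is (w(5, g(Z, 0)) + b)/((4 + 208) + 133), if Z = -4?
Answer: 2/23 ≈ 0.086957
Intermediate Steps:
b = 9 (b = 15 - 6 = 9)
w(s, R) = -21*R (w(s, R) = -3*(-1*(-7))*R = -21*R)
(w(5, g(Z, 0)) + b)/((4 + 208) + 133) = (-21*(-1 + 0) + 9)/((4 + 208) + 133) = (-21*(-1) + 9)/(212 + 133) = (21 + 9)/345 = 30*(1/345) = 2/23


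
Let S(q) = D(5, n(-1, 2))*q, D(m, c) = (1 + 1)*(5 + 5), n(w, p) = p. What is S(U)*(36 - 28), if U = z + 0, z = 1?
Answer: 160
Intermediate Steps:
U = 1 (U = 1 + 0 = 1)
D(m, c) = 20 (D(m, c) = 2*10 = 20)
S(q) = 20*q
S(U)*(36 - 28) = (20*1)*(36 - 28) = 20*8 = 160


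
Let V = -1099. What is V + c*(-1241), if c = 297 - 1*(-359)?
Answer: -815195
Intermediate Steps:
c = 656 (c = 297 + 359 = 656)
V + c*(-1241) = -1099 + 656*(-1241) = -1099 - 814096 = -815195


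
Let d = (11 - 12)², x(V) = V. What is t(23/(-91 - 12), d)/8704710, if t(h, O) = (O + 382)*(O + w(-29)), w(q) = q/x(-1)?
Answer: 383/290157 ≈ 0.0013200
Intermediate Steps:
d = 1 (d = (-1)² = 1)
w(q) = -q (w(q) = q/(-1) = q*(-1) = -q)
t(h, O) = (29 + O)*(382 + O) (t(h, O) = (O + 382)*(O - 1*(-29)) = (382 + O)*(O + 29) = (382 + O)*(29 + O) = (29 + O)*(382 + O))
t(23/(-91 - 12), d)/8704710 = (11078 + 1² + 411*1)/8704710 = (11078 + 1 + 411)*(1/8704710) = 11490*(1/8704710) = 383/290157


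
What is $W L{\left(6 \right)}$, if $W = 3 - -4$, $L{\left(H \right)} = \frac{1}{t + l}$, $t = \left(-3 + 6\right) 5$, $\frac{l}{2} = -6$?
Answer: $\frac{7}{3} \approx 2.3333$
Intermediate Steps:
$l = -12$ ($l = 2 \left(-6\right) = -12$)
$t = 15$ ($t = 3 \cdot 5 = 15$)
$L{\left(H \right)} = \frac{1}{3}$ ($L{\left(H \right)} = \frac{1}{15 - 12} = \frac{1}{3}$)
$W = 7$ ($W = 3 + 4 = 7$)
$W L{\left(6 \right)} = 7 \cdot \frac{1}{3} = \frac{7}{3}$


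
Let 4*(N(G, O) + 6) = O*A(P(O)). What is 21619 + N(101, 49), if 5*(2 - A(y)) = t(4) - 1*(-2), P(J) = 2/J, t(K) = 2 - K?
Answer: 43275/2 ≈ 21638.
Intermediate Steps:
A(y) = 2 (A(y) = 2 - ((2 - 1*4) - 1*(-2))/5 = 2 - ((2 - 4) + 2)/5 = 2 - (-2 + 2)/5 = 2 - ⅕*0 = 2 + 0 = 2)
N(G, O) = -6 + O/2 (N(G, O) = -6 + (O*2)/4 = -6 + (2*O)/4 = -6 + O/2)
21619 + N(101, 49) = 21619 + (-6 + (½)*49) = 21619 + (-6 + 49/2) = 21619 + 37/2 = 43275/2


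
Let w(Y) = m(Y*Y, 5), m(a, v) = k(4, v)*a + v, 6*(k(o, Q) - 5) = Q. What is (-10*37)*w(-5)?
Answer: -167425/3 ≈ -55808.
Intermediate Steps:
k(o, Q) = 5 + Q/6
m(a, v) = v + a*(5 + v/6) (m(a, v) = (5 + v/6)*a + v = a*(5 + v/6) + v = v + a*(5 + v/6))
w(Y) = 5 + 35*Y²/6 (w(Y) = 5 + (Y*Y)*(30 + 5)/6 = 5 + (⅙)*Y²*35 = 5 + 35*Y²/6)
(-10*37)*w(-5) = (-10*37)*(5 + (35/6)*(-5)²) = -370*(5 + (35/6)*25) = -370*(5 + 875/6) = -370*905/6 = -167425/3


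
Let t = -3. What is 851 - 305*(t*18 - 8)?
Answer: 19761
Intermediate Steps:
851 - 305*(t*18 - 8) = 851 - 305*(-3*18 - 8) = 851 - 305*(-54 - 8) = 851 - 305*(-62) = 851 + 18910 = 19761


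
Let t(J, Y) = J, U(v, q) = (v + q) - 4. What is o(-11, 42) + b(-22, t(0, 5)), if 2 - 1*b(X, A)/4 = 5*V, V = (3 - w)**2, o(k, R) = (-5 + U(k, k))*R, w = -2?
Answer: -1794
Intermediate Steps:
U(v, q) = -4 + q + v (U(v, q) = (q + v) - 4 = -4 + q + v)
o(k, R) = R*(-9 + 2*k) (o(k, R) = (-5 + (-4 + k + k))*R = (-5 + (-4 + 2*k))*R = (-9 + 2*k)*R = R*(-9 + 2*k))
V = 25 (V = (3 - 1*(-2))**2 = (3 + 2)**2 = 5**2 = 25)
b(X, A) = -492 (b(X, A) = 8 - 20*25 = 8 - 4*125 = 8 - 500 = -492)
o(-11, 42) + b(-22, t(0, 5)) = 42*(-9 + 2*(-11)) - 492 = 42*(-9 - 22) - 492 = 42*(-31) - 492 = -1302 - 492 = -1794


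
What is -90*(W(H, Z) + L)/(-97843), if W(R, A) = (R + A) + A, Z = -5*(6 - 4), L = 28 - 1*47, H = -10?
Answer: -4410/97843 ≈ -0.045072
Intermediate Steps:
L = -19 (L = 28 - 47 = -19)
Z = -10 (Z = -5*2 = -10)
W(R, A) = R + 2*A (W(R, A) = (A + R) + A = R + 2*A)
-90*(W(H, Z) + L)/(-97843) = -90*((-10 + 2*(-10)) - 19)/(-97843) = -90*((-10 - 20) - 19)*(-1/97843) = -90*(-30 - 19)*(-1/97843) = -90*(-49)*(-1/97843) = 4410*(-1/97843) = -4410/97843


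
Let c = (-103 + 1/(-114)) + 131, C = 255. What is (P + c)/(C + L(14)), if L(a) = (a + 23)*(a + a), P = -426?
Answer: -45373/147174 ≈ -0.30829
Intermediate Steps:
c = 3191/114 (c = (-103 - 1/114) + 131 = -11743/114 + 131 = 3191/114 ≈ 27.991)
L(a) = 2*a*(23 + a) (L(a) = (23 + a)*(2*a) = 2*a*(23 + a))
(P + c)/(C + L(14)) = (-426 + 3191/114)/(255 + 2*14*(23 + 14)) = -45373/(114*(255 + 2*14*37)) = -45373/(114*(255 + 1036)) = -45373/114/1291 = -45373/114*1/1291 = -45373/147174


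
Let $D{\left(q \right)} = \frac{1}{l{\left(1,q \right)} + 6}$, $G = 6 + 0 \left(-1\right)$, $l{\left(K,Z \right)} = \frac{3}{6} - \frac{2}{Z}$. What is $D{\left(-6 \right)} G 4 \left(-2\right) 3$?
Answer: $- \frac{864}{41} \approx -21.073$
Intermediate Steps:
$l{\left(K,Z \right)} = \frac{1}{2} - \frac{2}{Z}$ ($l{\left(K,Z \right)} = 3 \cdot \frac{1}{6} - \frac{2}{Z} = \frac{1}{2} - \frac{2}{Z}$)
$G = 6$ ($G = 6 + 0 = 6$)
$D{\left(q \right)} = \frac{1}{6 + \frac{-4 + q}{2 q}}$ ($D{\left(q \right)} = \frac{1}{\frac{-4 + q}{2 q} + 6} = \frac{1}{6 + \frac{-4 + q}{2 q}}$)
$D{\left(-6 \right)} G 4 \left(-2\right) 3 = 2 \left(-6\right) \frac{1}{-4 + 13 \left(-6\right)} 6 \cdot 4 \left(-2\right) 3 = 2 \left(-6\right) \frac{1}{-4 - 78} \cdot 6 \left(\left(-8\right) 3\right) = 2 \left(-6\right) \frac{1}{-82} \cdot 6 \left(-24\right) = 2 \left(-6\right) \left(- \frac{1}{82}\right) 6 \left(-24\right) = \frac{6}{41} \cdot 6 \left(-24\right) = \frac{36}{41} \left(-24\right) = - \frac{864}{41}$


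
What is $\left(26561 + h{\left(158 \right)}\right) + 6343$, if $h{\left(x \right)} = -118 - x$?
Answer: $32628$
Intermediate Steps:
$\left(26561 + h{\left(158 \right)}\right) + 6343 = \left(26561 - 276\right) + 6343 = 26285 + 6343 = 32628$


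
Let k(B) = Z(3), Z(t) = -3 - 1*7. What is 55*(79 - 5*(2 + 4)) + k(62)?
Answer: 2685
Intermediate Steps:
Z(t) = -10 (Z(t) = -3 - 7 = -10)
k(B) = -10
55*(79 - 5*(2 + 4)) + k(62) = 55*(79 - 5*(2 + 4)) - 10 = 55*(79 - 5*6) - 10 = 55*(79 - 30) - 10 = 55*49 - 10 = 2695 - 10 = 2685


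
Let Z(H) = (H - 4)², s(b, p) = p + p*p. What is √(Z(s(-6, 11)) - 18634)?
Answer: 15*I*√10 ≈ 47.434*I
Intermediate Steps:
s(b, p) = p + p²
Z(H) = (-4 + H)²
√(Z(s(-6, 11)) - 18634) = √((-4 + 11*(1 + 11))² - 18634) = √((-4 + 11*12)² - 18634) = √((-4 + 132)² - 18634) = √(128² - 18634) = √(16384 - 18634) = √(-2250) = 15*I*√10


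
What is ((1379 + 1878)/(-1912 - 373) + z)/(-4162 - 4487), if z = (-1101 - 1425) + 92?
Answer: 5564947/19762965 ≈ 0.28158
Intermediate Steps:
z = -2434 (z = -2526 + 92 = -2434)
((1379 + 1878)/(-1912 - 373) + z)/(-4162 - 4487) = ((1379 + 1878)/(-1912 - 373) - 2434)/(-4162 - 4487) = (3257/(-2285) - 2434)/(-8649) = (3257*(-1/2285) - 2434)*(-1/8649) = (-3257/2285 - 2434)*(-1/8649) = -5564947/2285*(-1/8649) = 5564947/19762965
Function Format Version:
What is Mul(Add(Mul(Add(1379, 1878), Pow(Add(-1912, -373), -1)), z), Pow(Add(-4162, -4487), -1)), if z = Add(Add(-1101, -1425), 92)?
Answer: Rational(5564947, 19762965) ≈ 0.28158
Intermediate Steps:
z = -2434 (z = Add(-2526, 92) = -2434)
Mul(Add(Mul(Add(1379, 1878), Pow(Add(-1912, -373), -1)), z), Pow(Add(-4162, -4487), -1)) = Mul(Add(Mul(Add(1379, 1878), Pow(Add(-1912, -373), -1)), -2434), Pow(Add(-4162, -4487), -1)) = Mul(Add(Mul(3257, Pow(-2285, -1)), -2434), Pow(-8649, -1)) = Mul(Add(Mul(3257, Rational(-1, 2285)), -2434), Rational(-1, 8649)) = Mul(Add(Rational(-3257, 2285), -2434), Rational(-1, 8649)) = Mul(Rational(-5564947, 2285), Rational(-1, 8649)) = Rational(5564947, 19762965)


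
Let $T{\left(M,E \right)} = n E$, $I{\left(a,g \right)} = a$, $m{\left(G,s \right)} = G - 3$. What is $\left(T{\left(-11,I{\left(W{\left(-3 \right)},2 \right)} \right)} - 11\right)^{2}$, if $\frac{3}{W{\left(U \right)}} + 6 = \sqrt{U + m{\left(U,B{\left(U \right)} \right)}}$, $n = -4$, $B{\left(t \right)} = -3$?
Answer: $\frac{2193}{25} - \frac{376 i}{25} \approx 87.72 - 15.04 i$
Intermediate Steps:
$m{\left(G,s \right)} = -3 + G$ ($m{\left(G,s \right)} = G - 3 = -3 + G$)
$W{\left(U \right)} = \frac{3}{-6 + \sqrt{-3 + 2 U}}$ ($W{\left(U \right)} = \frac{3}{-6 + \sqrt{U + \left(-3 + U\right)}} = \frac{3}{-6 + \sqrt{-3 + 2 U}}$)
$T{\left(M,E \right)} = - 4 E$
$\left(T{\left(-11,I{\left(W{\left(-3 \right)},2 \right)} \right)} - 11\right)^{2} = \left(- 4 \frac{3}{-6 + \sqrt{-3 + 2 \left(-3\right)}} - 11\right)^{2} = \left(- 4 \frac{3}{-6 + \sqrt{-3 - 6}} - 11\right)^{2} = \left(- 4 \frac{3}{-6 + \sqrt{-9}} - 11\right)^{2} = \left(- 4 \frac{3}{-6 + 3 i} - 11\right)^{2} = \left(- 4 \cdot 3 \frac{-6 - 3 i}{45} - 11\right)^{2} = \left(- 4 \frac{-6 - 3 i}{15} - 11\right)^{2} = \left(- \frac{4 \left(-6 - 3 i\right)}{15} - 11\right)^{2} = \left(-11 - \frac{4 \left(-6 - 3 i\right)}{15}\right)^{2}$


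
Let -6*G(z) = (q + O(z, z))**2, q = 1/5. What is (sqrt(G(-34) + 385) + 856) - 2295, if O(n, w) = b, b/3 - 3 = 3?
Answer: -1439 + sqrt(296814)/30 ≈ -1420.8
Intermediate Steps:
q = 1/5 ≈ 0.20000
b = 18 (b = 9 + 3*3 = 9 + 9 = 18)
O(n, w) = 18
G(z) = -8281/150 (G(z) = -(1/5 + 18)**2/6 = -(91/5)**2/6 = -1/6*8281/25 = -8281/150)
(sqrt(G(-34) + 385) + 856) - 2295 = (sqrt(-8281/150 + 385) + 856) - 2295 = (sqrt(49469/150) + 856) - 2295 = (sqrt(296814)/30 + 856) - 2295 = (856 + sqrt(296814)/30) - 2295 = -1439 + sqrt(296814)/30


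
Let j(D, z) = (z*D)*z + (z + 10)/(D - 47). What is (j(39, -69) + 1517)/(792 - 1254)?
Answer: -499209/1232 ≈ -405.20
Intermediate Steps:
j(D, z) = D*z² + (10 + z)/(-47 + D) (j(D, z) = (D*z)*z + (10 + z)/(-47 + D) = D*z² + (10 + z)/(-47 + D))
(j(39, -69) + 1517)/(792 - 1254) = ((10 - 69 + 39²*(-69)² - 47*39*(-69)²)/(-47 + 39) + 1517)/(792 - 1254) = ((10 - 69 + 1521*4761 - 47*39*4761)/(-8) + 1517)/(-462) = (-(10 - 69 + 7241481 - 8726913)/8 + 1517)*(-1/462) = (-⅛*(-1485491) + 1517)*(-1/462) = (1485491/8 + 1517)*(-1/462) = (1497627/8)*(-1/462) = -499209/1232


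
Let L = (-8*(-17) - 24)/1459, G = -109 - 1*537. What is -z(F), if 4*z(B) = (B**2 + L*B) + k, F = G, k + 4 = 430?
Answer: -304706613/2918 ≈ -1.0442e+5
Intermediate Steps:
k = 426 (k = -4 + 430 = 426)
G = -646 (G = -109 - 537 = -646)
F = -646
L = 112/1459 (L = (136 - 24)*(1/1459) = 112*(1/1459) = 112/1459 ≈ 0.076765)
z(B) = 213/2 + B**2/4 + 28*B/1459 (z(B) = ((B**2 + 112*B/1459) + 426)/4 = (426 + B**2 + 112*B/1459)/4 = 213/2 + B**2/4 + 28*B/1459)
-z(F) = -(213/2 + (1/4)*(-646)**2 + (28/1459)*(-646)) = -(213/2 + (1/4)*417316 - 18088/1459) = -(213/2 + 104329 - 18088/1459) = -1*304706613/2918 = -304706613/2918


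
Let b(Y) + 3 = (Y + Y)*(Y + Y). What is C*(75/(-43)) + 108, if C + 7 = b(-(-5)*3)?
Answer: -62106/43 ≈ -1444.3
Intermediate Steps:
b(Y) = -3 + 4*Y**2 (b(Y) = -3 + (Y + Y)*(Y + Y) = -3 + (2*Y)*(2*Y) = -3 + 4*Y**2)
C = 890 (C = -7 + (-3 + 4*(-(-5)*3)**2) = -7 + (-3 + 4*(-1*(-15))**2) = -7 + (-3 + 4*15**2) = -7 + (-3 + 4*225) = -7 + (-3 + 900) = -7 + 897 = 890)
C*(75/(-43)) + 108 = 890*(75/(-43)) + 108 = 890*(75*(-1/43)) + 108 = 890*(-75/43) + 108 = -66750/43 + 108 = -62106/43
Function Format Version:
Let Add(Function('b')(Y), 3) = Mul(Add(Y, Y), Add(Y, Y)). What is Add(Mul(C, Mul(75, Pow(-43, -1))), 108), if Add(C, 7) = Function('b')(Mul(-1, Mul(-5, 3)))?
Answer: Rational(-62106, 43) ≈ -1444.3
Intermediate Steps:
Function('b')(Y) = Add(-3, Mul(4, Pow(Y, 2))) (Function('b')(Y) = Add(-3, Mul(Add(Y, Y), Add(Y, Y))) = Add(-3, Mul(Mul(2, Y), Mul(2, Y))) = Add(-3, Mul(4, Pow(Y, 2))))
C = 890 (C = Add(-7, Add(-3, Mul(4, Pow(Mul(-1, Mul(-5, 3)), 2)))) = Add(-7, Add(-3, Mul(4, Pow(Mul(-1, -15), 2)))) = Add(-7, Add(-3, Mul(4, Pow(15, 2)))) = Add(-7, Add(-3, Mul(4, 225))) = Add(-7, Add(-3, 900)) = Add(-7, 897) = 890)
Add(Mul(C, Mul(75, Pow(-43, -1))), 108) = Add(Mul(890, Mul(75, Pow(-43, -1))), 108) = Add(Mul(890, Mul(75, Rational(-1, 43))), 108) = Add(Mul(890, Rational(-75, 43)), 108) = Add(Rational(-66750, 43), 108) = Rational(-62106, 43)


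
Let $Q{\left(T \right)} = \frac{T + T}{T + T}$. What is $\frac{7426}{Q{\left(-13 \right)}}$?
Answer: $7426$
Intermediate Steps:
$Q{\left(T \right)} = 1$ ($Q{\left(T \right)} = \frac{2 T}{2 T} = 2 T \frac{1}{2 T} = 1$)
$\frac{7426}{Q{\left(-13 \right)}} = \frac{7426}{1} = 7426 \cdot 1 = 7426$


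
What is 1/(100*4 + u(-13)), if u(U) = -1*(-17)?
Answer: 1/417 ≈ 0.0023981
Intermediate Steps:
u(U) = 17
1/(100*4 + u(-13)) = 1/(100*4 + 17) = 1/(400 + 17) = 1/417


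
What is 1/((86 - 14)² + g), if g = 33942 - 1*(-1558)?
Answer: 1/40684 ≈ 2.4580e-5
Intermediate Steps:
g = 35500 (g = 33942 + 1558 = 35500)
1/((86 - 14)² + g) = 1/((86 - 14)² + 35500) = 1/(72² + 35500) = 1/(5184 + 35500) = 1/40684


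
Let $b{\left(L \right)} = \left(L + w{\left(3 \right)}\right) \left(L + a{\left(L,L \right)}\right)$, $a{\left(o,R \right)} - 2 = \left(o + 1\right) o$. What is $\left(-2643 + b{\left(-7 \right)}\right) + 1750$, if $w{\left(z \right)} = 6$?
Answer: $-930$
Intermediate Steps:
$a{\left(o,R \right)} = 2 + o \left(1 + o\right)$ ($a{\left(o,R \right)} = 2 + \left(o + 1\right) o = 2 + \left(1 + o\right) o = 2 + o \left(1 + o\right)$)
$b{\left(L \right)} = \left(6 + L\right) \left(2 + L^{2} + 2 L\right)$ ($b{\left(L \right)} = \left(L + 6\right) \left(L + \left(2 + L + L^{2}\right)\right) = \left(6 + L\right) \left(2 + L^{2} + 2 L\right)$)
$\left(-2643 + b{\left(-7 \right)}\right) + 1750 = \left(-2643 + \left(12 + \left(-7\right)^{3} + 8 \left(-7\right)^{2} + 14 \left(-7\right)\right)\right) + 1750 = \left(-2643 + \left(12 - 343 + 8 \cdot 49 - 98\right)\right) + 1750 = \left(-2643 + \left(12 - 343 + 392 - 98\right)\right) + 1750 = \left(-2643 - 37\right) + 1750 = -2680 + 1750 = -930$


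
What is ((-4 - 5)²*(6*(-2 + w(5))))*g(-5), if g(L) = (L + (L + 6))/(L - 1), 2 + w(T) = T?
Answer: 324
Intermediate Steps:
w(T) = -2 + T
g(L) = (6 + 2*L)/(-1 + L) (g(L) = (L + (6 + L))/(-1 + L) = (6 + 2*L)/(-1 + L))
((-4 - 5)²*(6*(-2 + w(5))))*g(-5) = ((-4 - 5)²*(6*(-2 + (-2 + 5))))*(2*(3 - 5)/(-1 - 5)) = ((-9)²*(6*(-2 + 3)))*(2*(-2)/(-6)) = (81*(6*1))*(2*(-⅙)*(-2)) = (81*6)*(⅔) = 486*(⅔) = 324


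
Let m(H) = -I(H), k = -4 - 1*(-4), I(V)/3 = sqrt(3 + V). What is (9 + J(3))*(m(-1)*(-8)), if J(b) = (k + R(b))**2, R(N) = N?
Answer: 432*sqrt(2) ≈ 610.94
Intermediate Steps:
I(V) = 3*sqrt(3 + V)
k = 0 (k = -4 + 4 = 0)
m(H) = -3*sqrt(3 + H)
J(b) = b**2 (J(b) = (0 + b)**2 = b**2)
(9 + J(3))*(m(-1)*(-8)) = (9 + 3**2)*(-3*sqrt(3 - 1)*(-8)) = (9 + 9)*(-3*sqrt(2)*(-8)) = 18*(24*sqrt(2)) = 432*sqrt(2)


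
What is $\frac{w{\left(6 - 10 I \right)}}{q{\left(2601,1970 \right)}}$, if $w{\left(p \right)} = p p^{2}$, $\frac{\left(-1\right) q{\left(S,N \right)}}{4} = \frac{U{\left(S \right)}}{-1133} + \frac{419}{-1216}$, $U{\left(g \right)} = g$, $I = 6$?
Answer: $- \frac{54235640448}{3637543} \approx -14910.0$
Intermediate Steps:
$q{\left(S,N \right)} = \frac{419}{304} + \frac{4 S}{1133}$ ($q{\left(S,N \right)} = - 4 \left(\frac{S}{-1133} + \frac{419}{-1216}\right) = - 4 \left(S \left(- \frac{1}{1133}\right) + 419 \left(- \frac{1}{1216}\right)\right) = - 4 \left(- \frac{S}{1133} - \frac{419}{1216}\right) = - 4 \left(- \frac{419}{1216} - \frac{S}{1133}\right) = \frac{419}{304} + \frac{4 S}{1133}$)
$w{\left(p \right)} = p^{3}$
$\frac{w{\left(6 - 10 I \right)}}{q{\left(2601,1970 \right)}} = \frac{\left(6 - 60\right)^{3}}{\frac{419}{304} + \frac{4}{1133} \cdot 2601} = \frac{\left(6 - 60\right)^{3}}{\frac{419}{304} + \frac{10404}{1133}} = \frac{\left(-54\right)^{3}}{\frac{3637543}{344432}} = \left(-157464\right) \frac{344432}{3637543} = - \frac{54235640448}{3637543}$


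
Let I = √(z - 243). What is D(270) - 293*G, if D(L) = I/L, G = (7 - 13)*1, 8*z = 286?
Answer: 1758 + I*√829/540 ≈ 1758.0 + 0.053319*I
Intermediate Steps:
z = 143/4 (z = (⅛)*286 = 143/4 ≈ 35.750)
G = -6 (G = -6*1 = -6)
I = I*√829/2 (I = √(143/4 - 243) = √(-829/4) = I*√829/2 ≈ 14.396*I)
D(L) = I*√829/(2*L) (D(L) = (I*√829/2)/L = I*√829/(2*L))
D(270) - 293*G = (½)*I*√829/270 - 293*(-6) = (½)*I*√829*(1/270) - 1*(-1758) = I*√829/540 + 1758 = 1758 + I*√829/540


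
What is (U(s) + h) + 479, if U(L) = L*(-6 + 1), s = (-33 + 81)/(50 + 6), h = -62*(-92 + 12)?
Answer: 38043/7 ≈ 5434.7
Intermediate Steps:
h = 4960 (h = -62*(-80) = 4960)
s = 6/7 (s = 48/56 = 48*(1/56) = 6/7 ≈ 0.85714)
U(L) = -5*L (U(L) = L*(-5) = -5*L)
(U(s) + h) + 479 = (-5*6/7 + 4960) + 479 = (-30/7 + 4960) + 479 = 34690/7 + 479 = 38043/7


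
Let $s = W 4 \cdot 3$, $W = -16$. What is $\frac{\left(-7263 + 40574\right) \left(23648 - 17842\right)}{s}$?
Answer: $- \frac{96701833}{96} \approx -1.0073 \cdot 10^{6}$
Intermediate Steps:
$s = -192$ ($s = \left(-16\right) 4 \cdot 3 = \left(-64\right) 3 = -192$)
$\frac{\left(-7263 + 40574\right) \left(23648 - 17842\right)}{s} = \frac{\left(-7263 + 40574\right) \left(23648 - 17842\right)}{-192} = 33311 \cdot 5806 \left(- \frac{1}{192}\right) = 193403666 \left(- \frac{1}{192}\right) = - \frac{96701833}{96}$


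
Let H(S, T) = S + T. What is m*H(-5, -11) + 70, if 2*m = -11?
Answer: 158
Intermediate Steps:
m = -11/2 (m = (½)*(-11) = -11/2 ≈ -5.5000)
m*H(-5, -11) + 70 = -11*(-5 - 11)/2 + 70 = -11/2*(-16) + 70 = 88 + 70 = 158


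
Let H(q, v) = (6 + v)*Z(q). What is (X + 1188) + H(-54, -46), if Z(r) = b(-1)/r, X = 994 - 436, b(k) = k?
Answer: 47122/27 ≈ 1745.3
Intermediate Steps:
X = 558
Z(r) = -1/r
H(q, v) = -(6 + v)/q (H(q, v) = (6 + v)*(-1/q) = -(6 + v)/q)
(X + 1188) + H(-54, -46) = (558 + 1188) + (-6 - 1*(-46))/(-54) = 1746 - (-6 + 46)/54 = 1746 - 1/54*40 = 1746 - 20/27 = 47122/27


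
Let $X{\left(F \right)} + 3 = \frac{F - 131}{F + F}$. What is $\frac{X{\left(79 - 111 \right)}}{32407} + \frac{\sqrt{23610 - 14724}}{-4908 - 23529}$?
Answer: $- \frac{29}{2074048} - \frac{\sqrt{8886}}{28437} \approx -0.0033289$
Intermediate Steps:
$X{\left(F \right)} = -3 + \frac{-131 + F}{2 F}$ ($X{\left(F \right)} = -3 + \frac{F - 131}{F + F} = -3 + \frac{-131 + F}{2 F}$)
$\frac{X{\left(79 - 111 \right)}}{32407} + \frac{\sqrt{23610 - 14724}}{-4908 - 23529} = \frac{\frac{1}{2} \frac{1}{79 - 111} \left(-131 - 5 \left(79 - 111\right)\right)}{32407} + \frac{\sqrt{23610 - 14724}}{-4908 - 23529} = \frac{-131 - 5 \left(79 - 111\right)}{2 \left(79 - 111\right)} \frac{1}{32407} + \frac{\sqrt{8886}}{-28437} = \frac{-131 - -160}{2 \left(-32\right)} \frac{1}{32407} + \sqrt{8886} \left(- \frac{1}{28437}\right) = \frac{1}{2} \left(- \frac{1}{32}\right) \left(-131 + 160\right) \frac{1}{32407} - \frac{\sqrt{8886}}{28437} = \frac{1}{2} \left(- \frac{1}{32}\right) 29 \cdot \frac{1}{32407} - \frac{\sqrt{8886}}{28437} = \left(- \frac{29}{64}\right) \frac{1}{32407} - \frac{\sqrt{8886}}{28437} = - \frac{29}{2074048} - \frac{\sqrt{8886}}{28437}$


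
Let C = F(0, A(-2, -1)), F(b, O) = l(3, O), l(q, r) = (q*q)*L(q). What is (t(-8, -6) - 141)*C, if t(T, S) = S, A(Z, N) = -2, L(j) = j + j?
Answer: -7938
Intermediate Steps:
L(j) = 2*j
l(q, r) = 2*q³ (l(q, r) = (q*q)*(2*q) = q²*(2*q) = 2*q³)
F(b, O) = 54 (F(b, O) = 2*3³ = 2*27 = 54)
C = 54
(t(-8, -6) - 141)*C = (-6 - 141)*54 = -147*54 = -7938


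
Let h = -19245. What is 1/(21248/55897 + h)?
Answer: -55897/1075716517 ≈ -5.1963e-5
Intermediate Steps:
1/(21248/55897 + h) = 1/(21248/55897 - 19245) = 1/(-1075716517/55897) = -55897/1075716517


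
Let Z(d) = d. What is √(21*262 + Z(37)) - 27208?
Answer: -27208 + √5539 ≈ -27134.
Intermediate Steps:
√(21*262 + Z(37)) - 27208 = √(21*262 + 37) - 27208 = √(5502 + 37) - 27208 = √5539 - 27208 = -27208 + √5539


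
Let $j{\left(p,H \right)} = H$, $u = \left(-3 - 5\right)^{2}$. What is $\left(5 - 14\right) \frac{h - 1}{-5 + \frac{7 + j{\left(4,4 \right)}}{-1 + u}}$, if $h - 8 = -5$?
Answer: $\frac{567}{152} \approx 3.7303$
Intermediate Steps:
$u = 64$ ($u = \left(-8\right)^{2} = 64$)
$h = 3$ ($h = 8 - 5 = 3$)
$\left(5 - 14\right) \frac{h - 1}{-5 + \frac{7 + j{\left(4,4 \right)}}{-1 + u}} = \left(5 - 14\right) \frac{3 - 1}{-5 + \frac{7 + 4}{-1 + 64}} = - 9 \frac{2}{-5 + \frac{11}{63}} = - 9 \frac{2}{- \frac{304}{63}} = - 9 \cdot 2 \left(- \frac{63}{304}\right) = \left(-9\right) \left(- \frac{63}{152}\right) = \frac{567}{152}$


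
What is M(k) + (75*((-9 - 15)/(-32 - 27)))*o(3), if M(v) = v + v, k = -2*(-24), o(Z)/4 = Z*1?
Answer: 27264/59 ≈ 462.10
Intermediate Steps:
o(Z) = 4*Z (o(Z) = 4*(Z*1) = 4*Z)
k = 48
M(v) = 2*v
M(k) + (75*((-9 - 15)/(-32 - 27)))*o(3) = 2*48 + (75*((-9 - 15)/(-32 - 27)))*(4*3) = 96 + (75*(-24/(-59)))*12 = 96 + (75*(-24*(-1/59)))*12 = 96 + (75*(24/59))*12 = 96 + (1800/59)*12 = 96 + 21600/59 = 27264/59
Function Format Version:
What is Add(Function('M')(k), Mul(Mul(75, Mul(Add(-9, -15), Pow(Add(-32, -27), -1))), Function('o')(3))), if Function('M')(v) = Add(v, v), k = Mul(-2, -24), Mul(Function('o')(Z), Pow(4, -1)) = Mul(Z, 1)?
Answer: Rational(27264, 59) ≈ 462.10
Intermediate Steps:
Function('o')(Z) = Mul(4, Z) (Function('o')(Z) = Mul(4, Mul(Z, 1)) = Mul(4, Z))
k = 48
Function('M')(v) = Mul(2, v)
Add(Function('M')(k), Mul(Mul(75, Mul(Add(-9, -15), Pow(Add(-32, -27), -1))), Function('o')(3))) = Add(Mul(2, 48), Mul(Mul(75, Mul(Add(-9, -15), Pow(Add(-32, -27), -1))), Mul(4, 3))) = Add(96, Mul(Mul(75, Mul(-24, Pow(-59, -1))), 12)) = Add(96, Mul(Mul(75, Mul(-24, Rational(-1, 59))), 12)) = Add(96, Mul(Mul(75, Rational(24, 59)), 12)) = Add(96, Mul(Rational(1800, 59), 12)) = Add(96, Rational(21600, 59)) = Rational(27264, 59)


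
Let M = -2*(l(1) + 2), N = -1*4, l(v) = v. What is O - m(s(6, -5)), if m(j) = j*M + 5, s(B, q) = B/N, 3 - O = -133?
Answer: 122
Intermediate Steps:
O = 136 (O = 3 - 1*(-133) = 3 + 133 = 136)
N = -4
s(B, q) = -B/4 (s(B, q) = B/(-4) = B*(-1/4) = -B/4)
M = -6 (M = -2*(1 + 2) = -2*3 = -6)
m(j) = 5 - 6*j (m(j) = j*(-6) + 5 = -6*j + 5 = 5 - 6*j)
O - m(s(6, -5)) = 136 - (5 - (-3)*6/2) = 136 - (5 - 6*(-3/2)) = 136 - (5 + 9) = 136 - 1*14 = 136 - 14 = 122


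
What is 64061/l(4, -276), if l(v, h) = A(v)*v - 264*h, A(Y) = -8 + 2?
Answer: 64061/72840 ≈ 0.87948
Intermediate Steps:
A(Y) = -6
l(v, h) = -264*h - 6*v (l(v, h) = -6*v - 264*h = -264*h - 6*v)
64061/l(4, -276) = 64061/(-264*(-276) - 6*4) = 64061/(72864 - 24) = 64061/72840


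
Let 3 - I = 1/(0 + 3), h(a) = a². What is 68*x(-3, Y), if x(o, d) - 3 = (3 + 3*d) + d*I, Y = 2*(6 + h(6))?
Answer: 32776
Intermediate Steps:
I = 8/3 (I = 3 - 1/(0 + 3) = 3 - 1/3 = 3 - 1*⅓ = 3 - ⅓ = 8/3 ≈ 2.6667)
Y = 84 (Y = 2*(6 + 6²) = 2*(6 + 36) = 2*42 = 84)
x(o, d) = 6 + 17*d/3 (x(o, d) = 3 + ((3 + 3*d) + d*(8/3)) = 3 + ((3 + 3*d) + 8*d/3) = 3 + (3 + 17*d/3) = 6 + 17*d/3)
68*x(-3, Y) = 68*(6 + (17/3)*84) = 68*(6 + 476) = 68*482 = 32776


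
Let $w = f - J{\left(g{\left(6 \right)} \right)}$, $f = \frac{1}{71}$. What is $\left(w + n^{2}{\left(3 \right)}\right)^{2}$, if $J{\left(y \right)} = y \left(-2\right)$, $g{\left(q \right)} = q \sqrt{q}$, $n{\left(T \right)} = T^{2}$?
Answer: $\frac{37440928}{5041} + \frac{138048 \sqrt{6}}{71} \approx 12190.0$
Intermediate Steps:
$g{\left(q \right)} = q^{\frac{3}{2}}$
$J{\left(y \right)} = - 2 y$
$f = \frac{1}{71} \approx 0.014085$
$w = \frac{1}{71} + 12 \sqrt{6}$ ($w = \frac{1}{71} - - 2 \cdot 6^{\frac{3}{2}} = \frac{1}{71} - - 2 \cdot 6 \sqrt{6} = \frac{1}{71} - - 12 \sqrt{6} = \frac{1}{71} + 12 \sqrt{6} \approx 29.408$)
$\left(w + n^{2}{\left(3 \right)}\right)^{2} = \left(\left(\frac{1}{71} + 12 \sqrt{6}\right) + \left(3^{2}\right)^{2}\right)^{2} = \left(\left(\frac{1}{71} + 12 \sqrt{6}\right) + 9^{2}\right)^{2} = \left(\left(\frac{1}{71} + 12 \sqrt{6}\right) + 81\right)^{2} = \left(\frac{5752}{71} + 12 \sqrt{6}\right)^{2}$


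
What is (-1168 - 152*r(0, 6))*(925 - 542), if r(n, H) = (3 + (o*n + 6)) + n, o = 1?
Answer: -971288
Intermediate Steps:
r(n, H) = 9 + 2*n (r(n, H) = (3 + (1*n + 6)) + n = (3 + (n + 6)) + n = (3 + (6 + n)) + n = (9 + n) + n = 9 + 2*n)
(-1168 - 152*r(0, 6))*(925 - 542) = (-1168 - 152*(9 + 2*0))*(925 - 542) = (-1168 - 152*(9 + 0))*383 = (-1168 - 152*9)*383 = (-1168 - 1368)*383 = -2536*383 = -971288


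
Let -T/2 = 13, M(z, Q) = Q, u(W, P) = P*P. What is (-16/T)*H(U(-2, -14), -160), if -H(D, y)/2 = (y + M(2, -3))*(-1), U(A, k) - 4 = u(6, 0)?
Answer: -2608/13 ≈ -200.62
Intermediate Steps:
u(W, P) = P²
U(A, k) = 4 (U(A, k) = 4 + 0² = 4 + 0 = 4)
T = -26 (T = -2*13 = -26)
H(D, y) = -6 + 2*y (H(D, y) = -2*(y - 3)*(-1) = -2*(-3 + y)*(-1) = -2*(3 - y) = -6 + 2*y)
(-16/T)*H(U(-2, -14), -160) = (-16/(-26))*(-6 + 2*(-160)) = (-16*(-1/26))*(-6 - 320) = (8/13)*(-326) = -2608/13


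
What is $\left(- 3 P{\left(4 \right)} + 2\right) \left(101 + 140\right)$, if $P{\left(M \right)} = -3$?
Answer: $2651$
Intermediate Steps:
$\left(- 3 P{\left(4 \right)} + 2\right) \left(101 + 140\right) = \left(\left(-3\right) \left(-3\right) + 2\right) \left(101 + 140\right) = \left(9 + 2\right) 241 = 11 \cdot 241 = 2651$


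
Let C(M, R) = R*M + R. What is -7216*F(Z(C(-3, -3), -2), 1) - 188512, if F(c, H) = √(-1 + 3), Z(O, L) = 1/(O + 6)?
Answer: -188512 - 7216*√2 ≈ -1.9872e+5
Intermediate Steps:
C(M, R) = R + M*R (C(M, R) = M*R + R = R + M*R)
Z(O, L) = 1/(6 + O)
F(c, H) = √2
-7216*F(Z(C(-3, -3), -2), 1) - 188512 = -7216*√2 - 188512 = -188512 - 7216*√2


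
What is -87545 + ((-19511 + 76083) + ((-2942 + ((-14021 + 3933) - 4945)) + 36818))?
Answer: -12130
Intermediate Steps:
-87545 + ((-19511 + 76083) + ((-2942 + ((-14021 + 3933) - 4945)) + 36818)) = -87545 + (56572 + ((-2942 + (-10088 - 4945)) + 36818)) = -87545 + (56572 + ((-2942 - 15033) + 36818)) = -87545 + (56572 + (-17975 + 36818)) = -87545 + (56572 + 18843) = -87545 + 75415 = -12130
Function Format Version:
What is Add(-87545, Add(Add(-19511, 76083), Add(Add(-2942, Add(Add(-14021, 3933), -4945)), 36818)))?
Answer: -12130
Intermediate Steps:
Add(-87545, Add(Add(-19511, 76083), Add(Add(-2942, Add(Add(-14021, 3933), -4945)), 36818))) = Add(-87545, Add(56572, Add(Add(-2942, Add(-10088, -4945)), 36818))) = Add(-87545, Add(56572, Add(Add(-2942, -15033), 36818))) = Add(-87545, Add(56572, Add(-17975, 36818))) = Add(-87545, Add(56572, 18843)) = Add(-87545, 75415) = -12130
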